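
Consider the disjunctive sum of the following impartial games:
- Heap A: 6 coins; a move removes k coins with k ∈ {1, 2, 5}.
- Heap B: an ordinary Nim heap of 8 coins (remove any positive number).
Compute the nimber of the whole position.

8

Grundy values for heap A (subtraction set {1, 2, 5}):
k:     0  1  2  3  4  5  6
g(k):  0  1  2  0  1  2  0
So g(6) = 0.
Heap B is a plain Nim heap of size 8, so its Grundy value is 8.
The value of a disjunctive sum is the nim-sum of the parts.
Combined value = 0 ⊕ 8 = 8.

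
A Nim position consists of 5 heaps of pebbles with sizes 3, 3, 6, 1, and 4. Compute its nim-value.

In binary:
  011  (3)
  011  (3)
  110  (6)
  001  (1)
  100  (4)
  ---
  011  (3)

3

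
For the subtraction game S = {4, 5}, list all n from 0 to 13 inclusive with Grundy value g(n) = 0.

0, 1, 2, 3, 9, 10, 11, 12

Build the Grundy sequence with g(k) = mex{g(k−s) : s ∈ {4, 5}, s ≤ k}:
k:     0  1  2  3  4  5  6  7  8  9 10 11 12 13
g(k):  0  0  0  0  1  1  1  1  2  0  0  0  0  1
The P-positions (g = 0) in 0..13 are 0, 1, 2, 3, 9, 10, 11, 12.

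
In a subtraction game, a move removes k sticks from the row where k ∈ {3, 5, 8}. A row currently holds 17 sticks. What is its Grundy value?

2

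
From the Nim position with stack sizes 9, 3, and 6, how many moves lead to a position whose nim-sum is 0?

Compute the nim-sum pairwise:
9 ^ 3 = 10
10 ^ 6 = 12
The overall nim-sum is X = 12. A stack of size p has a winning move iff p XOR X < p (reduce it to p XOR X).
  9: 9 XOR 12 = 5 < 9 — winning move (to 5).
  3: 3 XOR 12 = 15 ≥ 3 — no move.
  6: 6 XOR 12 = 10 ≥ 6 — no move.
That gives 1 winning move.

1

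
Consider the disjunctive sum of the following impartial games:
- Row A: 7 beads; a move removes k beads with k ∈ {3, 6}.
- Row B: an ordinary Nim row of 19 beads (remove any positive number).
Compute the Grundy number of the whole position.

17

Grundy values for row A (subtraction set {3, 6}):
k:     0  1  2  3  4  5  6  7
g(k):  0  0  0  1  1  1  2  2
So g(7) = 2.
Row B is a plain Nim row of size 19, so its Grundy value is 19.
The value of a disjunctive sum is the nim-sum of the parts.
Combined value = 2 XOR 19 = 17.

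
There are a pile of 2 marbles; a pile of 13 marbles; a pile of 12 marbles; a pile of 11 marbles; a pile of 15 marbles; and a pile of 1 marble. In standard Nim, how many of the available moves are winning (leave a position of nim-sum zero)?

3

Nim-sum: 2 XOR 13 XOR 12 XOR 11 XOR 15 XOR 1 = 6.
The overall nim-sum is X = 6. A pile of size p has a winning move iff p XOR X < p (reduce it to p XOR X).
  2: 2 XOR 6 = 4 ≥ 2 — no move.
  13: 13 XOR 6 = 11 < 13 — winning move (to 11).
  12: 12 XOR 6 = 10 < 12 — winning move (to 10).
  11: 11 XOR 6 = 13 ≥ 11 — no move.
  15: 15 XOR 6 = 9 < 15 — winning move (to 9).
  1: 1 XOR 6 = 7 ≥ 1 — no move.
That gives 3 winning moves.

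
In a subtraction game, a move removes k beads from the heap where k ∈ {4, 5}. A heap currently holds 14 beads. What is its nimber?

Compute g(0), g(1), … for moves {4, 5}:
g(0) = mex{} = 0
g(1) = mex{} = 0
g(2) = mex{} = 0
g(3) = mex{} = 0
g(4) = mex{0} = 1
g(5) = mex{0} = 1
g(6) = mex{0} = 1
g(7) = mex{0} = 1
g(8) = mex{0,1} = 2
g(9) = mex{1} = 0
g(10) = mex{1} = 0
g(11) = mex{1} = 0
g(12) = mex{1,2} = 0
g(13) = mex{0,2} = 1
g(14) = mex{0} = 1
So g(14) = 1.

1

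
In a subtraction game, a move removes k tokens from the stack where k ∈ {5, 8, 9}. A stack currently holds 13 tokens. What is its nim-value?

2

Grundy values for subtraction set {5, 8, 9}:
g(0) = mex{} = 0
g(1) = mex{} = 0
g(2) = mex{} = 0
g(3) = mex{} = 0
g(4) = mex{} = 0
g(5) = mex{0} = 1
g(6) = mex{0} = 1
g(7) = mex{0} = 1
g(8) = mex{0} = 1
g(9) = mex{0} = 1
g(10) = mex{0,1} = 2
g(11) = mex{0,1} = 2
g(12) = mex{0,1} = 2
g(13) = mex{0,1} = 2
So g(13) = 2.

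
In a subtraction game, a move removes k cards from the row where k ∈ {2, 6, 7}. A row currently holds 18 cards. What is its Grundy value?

Grundy values for subtraction set {2, 6, 7}:
k:     0  1  2  3  4  5  6  7  8  9 10 11 12 13 14 15 16 17 18
g(k):  0  0  1  1  0  0  1  1  2  0  3  1  2  0  0  1  1  0  0
So g(18) = 0.

0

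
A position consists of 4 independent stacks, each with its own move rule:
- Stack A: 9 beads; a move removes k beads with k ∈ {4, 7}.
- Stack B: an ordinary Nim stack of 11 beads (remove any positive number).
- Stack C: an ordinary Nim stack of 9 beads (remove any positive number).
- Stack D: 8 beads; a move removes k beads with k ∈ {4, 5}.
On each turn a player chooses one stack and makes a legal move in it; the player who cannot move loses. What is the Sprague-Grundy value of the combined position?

2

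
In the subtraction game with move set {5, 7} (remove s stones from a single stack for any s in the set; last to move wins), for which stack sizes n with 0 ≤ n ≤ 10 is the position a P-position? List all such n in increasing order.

Grundy values for subtraction set {5, 7}:
k:     0  1  2  3  4  5  6  7  8  9 10
g(k):  0  0  0  0  0  1  1  1  1  1  2
The P-positions (g = 0) in 0..10 are 0, 1, 2, 3, 4.

0, 1, 2, 3, 4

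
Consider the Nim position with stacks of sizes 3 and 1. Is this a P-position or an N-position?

N-position

Compute the nim-sum pairwise:
3 ⊕ 1 = 2
The nim-sum is 2 ≠ 0, so this is an N-position: the player to move can win.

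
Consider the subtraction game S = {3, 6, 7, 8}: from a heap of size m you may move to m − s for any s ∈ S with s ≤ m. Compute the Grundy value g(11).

Compute g(0), g(1), … for moves {3, 6, 7, 8}:
k:     0  1  2  3  4  5  6  7  8  9 10 11
g(k):  0  0  0  1  1  1  2  2  2  3  3  0
So g(11) = 0.

0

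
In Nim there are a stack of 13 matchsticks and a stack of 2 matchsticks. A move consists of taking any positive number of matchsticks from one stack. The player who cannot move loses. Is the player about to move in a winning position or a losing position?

Winning position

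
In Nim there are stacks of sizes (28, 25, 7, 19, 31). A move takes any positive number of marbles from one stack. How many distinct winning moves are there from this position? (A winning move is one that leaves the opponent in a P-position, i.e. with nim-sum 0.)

Nim-sum: 28 XOR 25 XOR 7 XOR 19 XOR 31 = 14.
The overall nim-sum is X = 14. A stack of size p has a winning move iff p XOR X < p (reduce it to p XOR X).
  28: 28 XOR 14 = 18 < 28 — winning move (to 18).
  25: 25 XOR 14 = 23 < 25 — winning move (to 23).
  7: 7 XOR 14 = 9 ≥ 7 — no move.
  19: 19 XOR 14 = 29 ≥ 19 — no move.
  31: 31 XOR 14 = 17 < 31 — winning move (to 17).
That gives 3 winning moves.

3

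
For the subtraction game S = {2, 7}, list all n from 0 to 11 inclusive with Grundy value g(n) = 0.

Build the Grundy sequence with g(k) = mex{g(k−s) : s ∈ {2, 7}, s ≤ k}:
g(0) = mex{} = 0
g(1) = mex{} = 0
g(2) = mex{0} = 1
g(3) = mex{0} = 1
g(4) = mex{1} = 0
g(5) = mex{1} = 0
g(6) = mex{0} = 1
g(7) = mex{0} = 1
g(8) = mex{0,1} = 2
g(9) = mex{1} = 0
g(10) = mex{1,2} = 0
g(11) = mex{0} = 1
The P-positions (g = 0) in 0..11 are 0, 1, 4, 5, 9, 10.

0, 1, 4, 5, 9, 10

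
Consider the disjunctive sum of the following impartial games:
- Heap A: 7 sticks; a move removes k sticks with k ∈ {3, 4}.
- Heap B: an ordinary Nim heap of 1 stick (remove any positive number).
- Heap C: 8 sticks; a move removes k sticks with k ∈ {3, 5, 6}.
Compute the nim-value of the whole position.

3

For heap A, compute g(0), g(1), … with moves {3, 4}:
g(0) = mex{} = 0
g(1) = mex{} = 0
g(2) = mex{} = 0
g(3) = mex{0} = 1
g(4) = mex{0} = 1
g(5) = mex{0} = 1
g(6) = mex{0,1} = 2
g(7) = mex{1} = 0
So g(7) = 0.
Heap B is a plain Nim heap of size 1, so its Grundy value is 1.
For heap C, compute g(0), g(1), … with moves {3, 5, 6}:
k:     0  1  2  3  4  5  6  7  8
g(k):  0  0  0  1  1  1  2  2  2
So g(8) = 2.
By the Sprague-Grundy theorem, the Grundy value of a sum of independent games is the XOR of the component values.
Combined value = 0 XOR 1 XOR 2 = 3.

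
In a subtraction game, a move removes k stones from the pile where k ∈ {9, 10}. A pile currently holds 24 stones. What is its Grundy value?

Build the Grundy sequence with g(k) = mex{g(k−s) : s ∈ {9, 10}, s ≤ k}:
k:     0  1  2  3  4  5  6  7  8  9 10 11 12 13 14 15 16 17 18 19 20 21 22 23 24
g(k):  0  0  0  0  0  0  0  0  0  1  1  1  1  1  1  1  1  1  2  0  0  0  0  0  0
So g(24) = 0.

0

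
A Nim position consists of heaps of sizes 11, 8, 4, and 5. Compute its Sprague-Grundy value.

Nim-sum: 11 ^ 8 ^ 4 ^ 5 = 2.

2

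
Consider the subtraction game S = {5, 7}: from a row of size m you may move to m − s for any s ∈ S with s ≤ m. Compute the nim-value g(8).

Build the Grundy sequence with g(k) = mex{g(k−s) : s ∈ {5, 7}, s ≤ k}:
g(0) = mex{} = 0
g(1) = mex{} = 0
g(2) = mex{} = 0
g(3) = mex{} = 0
g(4) = mex{} = 0
g(5) = mex{0} = 1
g(6) = mex{0} = 1
g(7) = mex{0} = 1
g(8) = mex{0} = 1
So g(8) = 1.

1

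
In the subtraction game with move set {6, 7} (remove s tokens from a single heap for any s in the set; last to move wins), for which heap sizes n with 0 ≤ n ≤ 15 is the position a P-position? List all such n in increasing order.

0, 1, 2, 3, 4, 5, 13, 14, 15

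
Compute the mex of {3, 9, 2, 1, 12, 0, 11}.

4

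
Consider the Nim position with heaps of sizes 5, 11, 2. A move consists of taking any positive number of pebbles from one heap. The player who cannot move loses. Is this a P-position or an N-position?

N-position

In binary:
  0101  (5)
  1011  (11)
  0010  (2)
  ----
  1100  (12)
The nim-sum is 12 ≠ 0, so this is an N-position: the player to move can win.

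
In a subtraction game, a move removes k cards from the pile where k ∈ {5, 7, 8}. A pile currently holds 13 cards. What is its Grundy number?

0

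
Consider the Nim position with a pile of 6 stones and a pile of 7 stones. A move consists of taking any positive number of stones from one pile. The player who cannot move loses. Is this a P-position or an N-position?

Nim-sum: 6 ⊕ 7 = 1.
The nim-sum is 1 ≠ 0, so this is an N-position: the player to move can win.

N-position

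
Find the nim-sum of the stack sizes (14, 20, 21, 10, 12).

Compute the nim-sum pairwise:
14 ⊕ 20 = 26
26 ⊕ 21 = 15
15 ⊕ 10 = 5
5 ⊕ 12 = 9

9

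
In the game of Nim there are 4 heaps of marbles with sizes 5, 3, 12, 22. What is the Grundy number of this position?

Nim-sum: 5 XOR 3 XOR 12 XOR 22 = 28.

28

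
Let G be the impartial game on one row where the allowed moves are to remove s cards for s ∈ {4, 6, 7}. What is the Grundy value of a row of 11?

0

Build the Grundy sequence with g(k) = mex{g(k−s) : s ∈ {4, 6, 7}, s ≤ k}:
g(0) = mex{} = 0
g(1) = mex{} = 0
g(2) = mex{} = 0
g(3) = mex{} = 0
g(4) = mex{0} = 1
g(5) = mex{0} = 1
g(6) = mex{0} = 1
g(7) = mex{0} = 1
g(8) = mex{0,1} = 2
g(9) = mex{0,1} = 2
g(10) = mex{0,1} = 2
g(11) = mex{1} = 0
So g(11) = 0.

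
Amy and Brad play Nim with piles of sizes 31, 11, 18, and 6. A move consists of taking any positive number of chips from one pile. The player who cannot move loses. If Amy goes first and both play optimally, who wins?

Brad wins

Write each in binary and XOR column by column:
  11111  (31)
  01011  (11)
  10010  (18)
  00110  (6)
  -----
  00000  (0)
The nim-sum is 0, so this is a P-position: the player to move is in a losing position under optimal play; Amy is about to move from it and so loses — Brad wins.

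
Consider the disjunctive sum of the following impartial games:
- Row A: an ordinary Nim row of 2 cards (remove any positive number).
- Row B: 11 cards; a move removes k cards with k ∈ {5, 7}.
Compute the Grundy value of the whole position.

0

Row A is a plain Nim row of size 2, so its Grundy value is 2.
Build the Grundy sequence for row B with g(k) = mex{g(k−s) : s ∈ {5, 7}, s ≤ k}:
k:     0  1  2  3  4  5  6  7  8  9 10 11
g(k):  0  0  0  0  0  1  1  1  1  1  2  2
So g(11) = 2.
The value of a disjunctive sum is the nim-sum of the parts.
Combined value = 2 ⊕ 2 = 0.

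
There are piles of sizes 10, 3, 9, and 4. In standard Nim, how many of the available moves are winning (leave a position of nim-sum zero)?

Write each in binary and XOR column by column:
  1010  (10)
  0011  (3)
  1001  (9)
  0100  (4)
  ----
  0100  (4)
The overall nim-sum is X = 4. A pile of size p has a winning move iff p XOR X < p (reduce it to p XOR X).
  10: 10 XOR 4 = 14 ≥ 10 — no move.
  3: 3 XOR 4 = 7 ≥ 3 — no move.
  9: 9 XOR 4 = 13 ≥ 9 — no move.
  4: 4 XOR 4 = 0 < 4 — winning move (to 0).
That gives 1 winning move.

1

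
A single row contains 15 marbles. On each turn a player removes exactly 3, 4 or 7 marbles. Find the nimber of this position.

Compute g(0), g(1), … for moves {3, 4, 7}:
k:     0  1  2  3  4  5  6  7  8  9 10 11 12 13 14 15
g(k):  0  0  0  1  1  1  2  2  2  3  0  0  0  1  1  1
So g(15) = 1.

1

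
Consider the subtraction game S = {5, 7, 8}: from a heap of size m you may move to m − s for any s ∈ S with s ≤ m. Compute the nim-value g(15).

Build the Grundy sequence with g(k) = mex{g(k−s) : s ∈ {5, 7, 8}, s ≤ k}:
k:     0  1  2  3  4  5  6  7  8  9 10 11 12 13 14 15
g(k):  0  0  0  0  0  1  1  1  1  1  2  2  2  0  0  0
So g(15) = 0.

0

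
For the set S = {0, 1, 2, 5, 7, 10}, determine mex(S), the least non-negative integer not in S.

The values 0, 1, 2 are all present; 3 is the first non-negative integer missing from the set.

3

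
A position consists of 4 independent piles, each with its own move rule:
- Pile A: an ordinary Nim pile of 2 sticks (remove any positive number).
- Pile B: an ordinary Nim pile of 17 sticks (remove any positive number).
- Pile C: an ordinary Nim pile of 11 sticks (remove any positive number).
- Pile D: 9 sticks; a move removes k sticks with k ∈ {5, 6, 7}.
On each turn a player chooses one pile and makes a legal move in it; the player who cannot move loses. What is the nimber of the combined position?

25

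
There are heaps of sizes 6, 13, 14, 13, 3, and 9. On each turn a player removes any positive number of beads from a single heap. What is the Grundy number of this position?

Compute the nim-sum pairwise:
6 XOR 13 = 11
11 XOR 14 = 5
5 XOR 13 = 8
8 XOR 3 = 11
11 XOR 9 = 2

2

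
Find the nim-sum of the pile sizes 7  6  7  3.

5

Compute the nim-sum pairwise:
7 ⊕ 6 = 1
1 ⊕ 7 = 6
6 ⊕ 3 = 5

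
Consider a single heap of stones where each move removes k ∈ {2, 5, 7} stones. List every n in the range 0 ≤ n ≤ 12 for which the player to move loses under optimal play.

Build the Grundy sequence with g(k) = mex{g(k−s) : s ∈ {2, 5, 7}, s ≤ k}:
g(0) = mex{} = 0
g(1) = mex{} = 0
g(2) = mex{0} = 1
g(3) = mex{0} = 1
g(4) = mex{1} = 0
g(5) = mex{0,1} = 2
g(6) = mex{0} = 1
g(7) = mex{0,1,2} = 3
g(8) = mex{0,1} = 2
g(9) = mex{0,1,3} = 2
g(10) = mex{1,2} = 0
g(11) = mex{0,1,2} = 3
g(12) = mex{0,2,3} = 1
The P-positions (g = 0) in 0..12 are 0, 1, 4, 10.

0, 1, 4, 10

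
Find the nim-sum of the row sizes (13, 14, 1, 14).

12

Compute the nim-sum pairwise:
13 ⊕ 14 = 3
3 ⊕ 1 = 2
2 ⊕ 14 = 12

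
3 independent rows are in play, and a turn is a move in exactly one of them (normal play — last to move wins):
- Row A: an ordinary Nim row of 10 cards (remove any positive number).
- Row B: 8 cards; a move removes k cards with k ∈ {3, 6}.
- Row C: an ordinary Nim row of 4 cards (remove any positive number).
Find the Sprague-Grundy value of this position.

12

Row A is a plain Nim row of size 10, so its Grundy value is 10.
For row B, compute g(0), g(1), … with moves {3, 6}:
k:     0  1  2  3  4  5  6  7  8
g(k):  0  0  0  1  1  1  2  2  2
So g(8) = 2.
Row C is a plain Nim row of size 4, so its Grundy value is 4.
The value of a disjunctive sum is the nim-sum of the parts.
Combined value = 10 XOR 2 XOR 4 = 12.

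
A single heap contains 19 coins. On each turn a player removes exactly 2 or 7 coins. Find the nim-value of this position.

Compute g(0), g(1), … for moves {2, 7}:
k:     0  1  2  3  4  5  6  7  8  9 10 11 12 13 14 15 16 17 18 19
g(k):  0  0  1  1  0  0  1  1  2  0  0  1  1  0  0  1  1  2  0  0
So g(19) = 0.

0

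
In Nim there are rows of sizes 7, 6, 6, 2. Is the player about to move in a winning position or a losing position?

Winning position

Nim-sum: 7 XOR 6 XOR 6 XOR 2 = 5.
The nim-sum is 5 ≠ 0, so this is an N-position: the player to move can win.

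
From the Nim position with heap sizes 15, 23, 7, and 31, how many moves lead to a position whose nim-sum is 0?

0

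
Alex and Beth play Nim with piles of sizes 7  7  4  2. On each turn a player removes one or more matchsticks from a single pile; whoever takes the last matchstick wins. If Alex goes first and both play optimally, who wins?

Alex wins

Bitwise XOR of the heap sizes:
  111  (7)
  111  (7)
  100  (4)
  010  (2)
  ---
  110  (6)
The nim-sum is 6 ≠ 0, so this is an N-position: the player to move can win; Alex has a winning move.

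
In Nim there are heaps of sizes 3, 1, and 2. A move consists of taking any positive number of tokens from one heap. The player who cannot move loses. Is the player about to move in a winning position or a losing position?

Losing position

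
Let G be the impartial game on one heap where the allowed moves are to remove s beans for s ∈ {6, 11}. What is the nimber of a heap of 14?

Build the Grundy sequence with g(k) = mex{g(k−s) : s ∈ {6, 11}, s ≤ k}:
g(0) = mex{} = 0
g(1) = mex{} = 0
g(2) = mex{} = 0
g(3) = mex{} = 0
g(4) = mex{} = 0
g(5) = mex{} = 0
g(6) = mex{0} = 1
g(7) = mex{0} = 1
g(8) = mex{0} = 1
g(9) = mex{0} = 1
g(10) = mex{0} = 1
g(11) = mex{0} = 1
g(12) = mex{0,1} = 2
g(13) = mex{0,1} = 2
g(14) = mex{0,1} = 2
So g(14) = 2.

2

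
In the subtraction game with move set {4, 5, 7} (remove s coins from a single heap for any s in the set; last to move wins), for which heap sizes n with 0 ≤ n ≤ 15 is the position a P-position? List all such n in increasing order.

0, 1, 2, 3, 11, 12, 13, 14

Compute g(0), g(1), … for moves {4, 5, 7}:
k:     0  1  2  3  4  5  6  7  8  9 10 11 12 13 14 15
g(k):  0  0  0  0  1  1  1  1  2  2  2  0  0  0  0  1
The P-positions (g = 0) in 0..15 are 0, 1, 2, 3, 11, 12, 13, 14.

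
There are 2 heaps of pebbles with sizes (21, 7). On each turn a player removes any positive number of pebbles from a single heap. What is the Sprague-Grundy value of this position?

Nim-sum: 21 ⊕ 7 = 18.

18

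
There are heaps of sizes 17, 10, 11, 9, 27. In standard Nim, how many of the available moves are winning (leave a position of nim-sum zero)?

3

Nim-sum: 17 ^ 10 ^ 11 ^ 9 ^ 27 = 2.
The overall nim-sum is X = 2. A heap of size p has a winning move iff p XOR X < p (reduce it to p XOR X).
  17: 17 XOR 2 = 19 ≥ 17 — no move.
  10: 10 XOR 2 = 8 < 10 — winning move (to 8).
  11: 11 XOR 2 = 9 < 11 — winning move (to 9).
  9: 9 XOR 2 = 11 ≥ 9 — no move.
  27: 27 XOR 2 = 25 < 27 — winning move (to 25).
That gives 3 winning moves.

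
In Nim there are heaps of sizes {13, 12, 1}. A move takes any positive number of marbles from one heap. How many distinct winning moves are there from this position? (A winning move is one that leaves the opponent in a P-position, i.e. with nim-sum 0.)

0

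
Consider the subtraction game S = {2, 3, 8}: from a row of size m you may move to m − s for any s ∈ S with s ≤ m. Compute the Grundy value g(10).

Grundy values for subtraction set {2, 3, 8}:
g(0) = mex{} = 0
g(1) = mex{} = 0
g(2) = mex{0} = 1
g(3) = mex{0} = 1
g(4) = mex{0,1} = 2
g(5) = mex{1} = 0
g(6) = mex{1,2} = 0
g(7) = mex{0,2} = 1
g(8) = mex{0} = 1
g(9) = mex{0,1} = 2
g(10) = mex{1} = 0
So g(10) = 0.

0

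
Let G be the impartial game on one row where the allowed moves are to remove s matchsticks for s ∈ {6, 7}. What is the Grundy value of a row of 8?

Compute g(0), g(1), … for moves {6, 7}:
g(0) = mex{} = 0
g(1) = mex{} = 0
g(2) = mex{} = 0
g(3) = mex{} = 0
g(4) = mex{} = 0
g(5) = mex{} = 0
g(6) = mex{0} = 1
g(7) = mex{0} = 1
g(8) = mex{0} = 1
So g(8) = 1.

1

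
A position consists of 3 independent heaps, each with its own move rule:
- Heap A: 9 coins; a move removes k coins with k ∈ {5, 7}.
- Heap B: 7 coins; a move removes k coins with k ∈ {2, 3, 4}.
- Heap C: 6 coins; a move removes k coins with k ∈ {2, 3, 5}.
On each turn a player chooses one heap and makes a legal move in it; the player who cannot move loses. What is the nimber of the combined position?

2

Build the Grundy sequence for heap A with g(k) = mex{g(k−s) : s ∈ {5, 7}, s ≤ k}:
k:     0  1  2  3  4  5  6  7  8  9
g(k):  0  0  0  0  0  1  1  1  1  1
So g(9) = 1.
Build the Grundy sequence for heap B with g(k) = mex{g(k−s) : s ∈ {2, 3, 4}, s ≤ k}:
k:     0  1  2  3  4  5  6  7
g(k):  0  0  1  1  2  2  0  0
So g(7) = 0.
Grundy values for heap C (subtraction set {2, 3, 5}):
k:     0  1  2  3  4  5  6
g(k):  0  0  1  1  2  2  3
So g(6) = 3.
The value of a disjunctive sum is the nim-sum of the parts.
Combined value = 1 ⊕ 0 ⊕ 3 = 2.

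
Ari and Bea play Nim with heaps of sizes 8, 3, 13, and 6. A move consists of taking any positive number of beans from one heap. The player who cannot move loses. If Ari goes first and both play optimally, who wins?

Bea wins

Bitwise XOR of the heap sizes:
  1000  (8)
  0011  (3)
  1101  (13)
  0110  (6)
  ----
  0000  (0)
The nim-sum is 0, so this is a P-position: the player to move is in a losing position under optimal play; Ari is about to move from it and so loses — Bea wins.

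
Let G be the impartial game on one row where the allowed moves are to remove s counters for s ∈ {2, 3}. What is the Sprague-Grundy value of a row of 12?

Grundy values for subtraction set {2, 3}:
k:     0  1  2  3  4  5  6  7  8  9 10 11 12
g(k):  0  0  1  1  2  0  0  1  1  2  0  0  1
So g(12) = 1.

1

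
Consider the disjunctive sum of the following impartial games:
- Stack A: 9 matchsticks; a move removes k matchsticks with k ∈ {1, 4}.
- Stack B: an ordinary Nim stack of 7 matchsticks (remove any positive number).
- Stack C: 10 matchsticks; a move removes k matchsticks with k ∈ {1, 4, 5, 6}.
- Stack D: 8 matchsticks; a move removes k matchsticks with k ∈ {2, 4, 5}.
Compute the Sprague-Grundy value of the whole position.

4

For stack A, compute g(0), g(1), … with moves {1, 4}:
g(0) = mex{} = 0
g(1) = mex{0} = 1
g(2) = mex{1} = 0
g(3) = mex{0} = 1
g(4) = mex{0,1} = 2
g(5) = mex{1,2} = 0
g(6) = mex{0} = 1
g(7) = mex{1} = 0
g(8) = mex{0,2} = 1
g(9) = mex{0,1} = 2
So g(9) = 2.
Stack B is a plain Nim stack of size 7, so its Grundy value is 7.
Grundy values for stack C (subtraction set {1, 4, 5, 6}):
g(0) = mex{} = 0
g(1) = mex{0} = 1
g(2) = mex{1} = 0
g(3) = mex{0} = 1
g(4) = mex{0,1} = 2
g(5) = mex{0,1,2} = 3
g(6) = mex{0,1,3} = 2
g(7) = mex{0,1,2} = 3
g(8) = mex{0,1,2,3} = 4
g(9) = mex{1,2,3,4} = 0
g(10) = mex{0,2,3} = 1
So g(10) = 1.
Grundy values for stack D (subtraction set {2, 4, 5}):
k:     0  1  2  3  4  5  6  7  8
g(k):  0  0  1  1  2  2  3  0  0
So g(8) = 0.
By the Sprague-Grundy theorem, the Grundy value of a sum of independent games is the XOR of the component values.
Combined value = 2 ⊕ 7 ⊕ 1 ⊕ 0 = 4.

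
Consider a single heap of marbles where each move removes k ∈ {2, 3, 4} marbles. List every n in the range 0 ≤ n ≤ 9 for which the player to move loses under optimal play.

Grundy values for subtraction set {2, 3, 4}:
k:     0  1  2  3  4  5  6  7  8  9
g(k):  0  0  1  1  2  2  0  0  1  1
The P-positions (g = 0) in 0..9 are 0, 1, 6, 7.

0, 1, 6, 7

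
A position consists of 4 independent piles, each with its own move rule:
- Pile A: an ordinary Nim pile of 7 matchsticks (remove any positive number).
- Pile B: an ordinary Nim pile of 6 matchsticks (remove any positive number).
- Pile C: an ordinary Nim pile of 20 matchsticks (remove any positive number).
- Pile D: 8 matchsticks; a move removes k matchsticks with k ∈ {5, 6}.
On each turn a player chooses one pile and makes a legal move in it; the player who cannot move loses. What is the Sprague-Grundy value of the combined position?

20

Pile A is a plain Nim pile of size 7, so its Grundy value is 7.
Pile B is a plain Nim pile of size 6, so its Grundy value is 6.
Pile C is a plain Nim pile of size 20, so its Grundy value is 20.
Grundy values for pile D (subtraction set {5, 6}):
k:     0  1  2  3  4  5  6  7  8
g(k):  0  0  0  0  0  1  1  1  1
So g(8) = 1.
The value of a disjunctive sum is the nim-sum of the parts.
Combined value = 7 ⊕ 6 ⊕ 20 ⊕ 1 = 20.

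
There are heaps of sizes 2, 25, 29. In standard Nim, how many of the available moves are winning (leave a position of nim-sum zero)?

In binary:
  00010  (2)
  11001  (25)
  11101  (29)
  -----
  00110  (6)
The overall nim-sum is X = 6. A heap of size p has a winning move iff p XOR X < p (reduce it to p XOR X).
  2: 2 XOR 6 = 4 ≥ 2 — no move.
  25: 25 XOR 6 = 31 ≥ 25 — no move.
  29: 29 XOR 6 = 27 < 29 — winning move (to 27).
That gives 1 winning move.

1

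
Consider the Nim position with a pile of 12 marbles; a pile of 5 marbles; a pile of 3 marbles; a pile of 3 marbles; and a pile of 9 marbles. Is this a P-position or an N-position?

Compute the nim-sum pairwise:
12 ^ 5 = 9
9 ^ 3 = 10
10 ^ 3 = 9
9 ^ 9 = 0
The nim-sum is 0, so this is a P-position: the player to move is in a losing position under optimal play.

P-position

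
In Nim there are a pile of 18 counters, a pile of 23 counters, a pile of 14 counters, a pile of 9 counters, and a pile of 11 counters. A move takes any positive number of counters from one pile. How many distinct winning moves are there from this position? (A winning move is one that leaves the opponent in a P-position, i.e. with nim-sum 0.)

Nim-sum: 18 ⊕ 23 ⊕ 14 ⊕ 9 ⊕ 11 = 9.
The overall nim-sum is X = 9. A pile of size p has a winning move iff p XOR X < p (reduce it to p XOR X).
  18: 18 XOR 9 = 27 ≥ 18 — no move.
  23: 23 XOR 9 = 30 ≥ 23 — no move.
  14: 14 XOR 9 = 7 < 14 — winning move (to 7).
  9: 9 XOR 9 = 0 < 9 — winning move (to 0).
  11: 11 XOR 9 = 2 < 11 — winning move (to 2).
That gives 3 winning moves.

3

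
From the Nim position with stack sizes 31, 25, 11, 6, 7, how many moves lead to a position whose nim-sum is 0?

3

Compute the nim-sum pairwise:
31 ⊕ 25 = 6
6 ⊕ 11 = 13
13 ⊕ 6 = 11
11 ⊕ 7 = 12
The overall nim-sum is X = 12. A stack of size p has a winning move iff p XOR X < p (reduce it to p XOR X).
  31: 31 XOR 12 = 19 < 31 — winning move (to 19).
  25: 25 XOR 12 = 21 < 25 — winning move (to 21).
  11: 11 XOR 12 = 7 < 11 — winning move (to 7).
  6: 6 XOR 12 = 10 ≥ 6 — no move.
  7: 7 XOR 12 = 11 ≥ 7 — no move.
That gives 3 winning moves.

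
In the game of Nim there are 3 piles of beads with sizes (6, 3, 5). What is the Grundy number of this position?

0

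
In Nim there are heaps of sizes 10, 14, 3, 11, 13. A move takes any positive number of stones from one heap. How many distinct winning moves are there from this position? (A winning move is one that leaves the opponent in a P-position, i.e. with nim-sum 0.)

3

In binary:
  1010  (10)
  1110  (14)
  0011  (3)
  1011  (11)
  1101  (13)
  ----
  0001  (1)
The overall nim-sum is X = 1. A heap of size p has a winning move iff p XOR X < p (reduce it to p XOR X).
  10: 10 XOR 1 = 11 ≥ 10 — no move.
  14: 14 XOR 1 = 15 ≥ 14 — no move.
  3: 3 XOR 1 = 2 < 3 — winning move (to 2).
  11: 11 XOR 1 = 10 < 11 — winning move (to 10).
  13: 13 XOR 1 = 12 < 13 — winning move (to 12).
That gives 3 winning moves.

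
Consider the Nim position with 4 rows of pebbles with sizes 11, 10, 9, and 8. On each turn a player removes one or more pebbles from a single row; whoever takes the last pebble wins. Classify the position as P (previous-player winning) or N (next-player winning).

P-position

Nim-sum: 11 ⊕ 10 ⊕ 9 ⊕ 8 = 0.
The nim-sum is 0, so this is a P-position: the player to move is in a losing position under optimal play.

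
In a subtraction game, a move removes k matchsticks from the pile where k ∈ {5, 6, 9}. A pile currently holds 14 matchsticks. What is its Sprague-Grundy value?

0

Compute g(0), g(1), … for moves {5, 6, 9}:
k:     0  1  2  3  4  5  6  7  8  9 10 11 12 13 14
g(k):  0  0  0  0  0  1  1  1  1  1  2  2  2  2  0
So g(14) = 0.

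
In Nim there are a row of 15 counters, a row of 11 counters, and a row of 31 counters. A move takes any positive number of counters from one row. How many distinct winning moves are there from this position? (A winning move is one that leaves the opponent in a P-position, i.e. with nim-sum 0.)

1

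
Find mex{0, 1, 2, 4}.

The values 0, 1, 2 are all present; 3 is the first non-negative integer missing from the set.

3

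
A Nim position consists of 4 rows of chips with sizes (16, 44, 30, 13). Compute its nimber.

47

Compute the nim-sum pairwise:
16 ^ 44 = 60
60 ^ 30 = 34
34 ^ 13 = 47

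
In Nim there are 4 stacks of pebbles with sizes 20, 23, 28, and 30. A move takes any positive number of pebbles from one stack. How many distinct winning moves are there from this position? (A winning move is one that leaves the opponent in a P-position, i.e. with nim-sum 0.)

In binary:
  10100  (20)
  10111  (23)
  11100  (28)
  11110  (30)
  -----
  00001  (1)
The overall nim-sum is X = 1. A stack of size p has a winning move iff p XOR X < p (reduce it to p XOR X).
  20: 20 XOR 1 = 21 ≥ 20 — no move.
  23: 23 XOR 1 = 22 < 23 — winning move (to 22).
  28: 28 XOR 1 = 29 ≥ 28 — no move.
  30: 30 XOR 1 = 31 ≥ 30 — no move.
That gives 1 winning move.

1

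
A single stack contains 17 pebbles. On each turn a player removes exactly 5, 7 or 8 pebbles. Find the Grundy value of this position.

0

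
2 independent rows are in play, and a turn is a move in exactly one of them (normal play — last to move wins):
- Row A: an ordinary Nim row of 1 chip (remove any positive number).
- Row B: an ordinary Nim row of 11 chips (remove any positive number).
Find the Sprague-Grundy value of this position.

10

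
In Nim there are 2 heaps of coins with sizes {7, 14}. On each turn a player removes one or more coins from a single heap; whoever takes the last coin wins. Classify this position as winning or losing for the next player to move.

Winning position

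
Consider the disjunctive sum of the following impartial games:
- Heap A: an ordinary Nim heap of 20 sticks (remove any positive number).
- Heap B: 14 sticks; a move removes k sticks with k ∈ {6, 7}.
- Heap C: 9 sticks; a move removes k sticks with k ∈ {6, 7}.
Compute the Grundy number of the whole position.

Heap A is a plain Nim heap of size 20, so its Grundy value is 20.
Grundy values for heap B (subtraction set {6, 7}):
k:     0  1  2  3  4  5  6  7  8  9 10 11 12 13 14
g(k):  0  0  0  0  0  0  1  1  1  1  1  1  2  0  0
So g(14) = 0.
For heap C, compute g(0), g(1), … with moves {6, 7}:
g(0) = mex{} = 0
g(1) = mex{} = 0
g(2) = mex{} = 0
g(3) = mex{} = 0
g(4) = mex{} = 0
g(5) = mex{} = 0
g(6) = mex{0} = 1
g(7) = mex{0} = 1
g(8) = mex{0} = 1
g(9) = mex{0} = 1
So g(9) = 1.
By the Sprague-Grundy theorem, the Grundy value of a sum of independent games is the XOR of the component values.
Combined value = 20 XOR 0 XOR 1 = 21.

21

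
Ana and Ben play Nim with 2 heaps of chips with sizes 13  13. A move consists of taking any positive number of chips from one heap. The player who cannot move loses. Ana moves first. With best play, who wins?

Ben wins

Compute the nim-sum pairwise:
13 ⊕ 13 = 0
The nim-sum is 0, so this is a P-position: the player to move is in a losing position under optimal play; Ana is about to move from it and so loses — Ben wins.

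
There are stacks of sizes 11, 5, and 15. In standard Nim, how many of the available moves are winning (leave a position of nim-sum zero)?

Compute the nim-sum pairwise:
11 ^ 5 = 14
14 ^ 15 = 1
The overall nim-sum is X = 1. A stack of size p has a winning move iff p XOR X < p (reduce it to p XOR X).
  11: 11 XOR 1 = 10 < 11 — winning move (to 10).
  5: 5 XOR 1 = 4 < 5 — winning move (to 4).
  15: 15 XOR 1 = 14 < 15 — winning move (to 14).
That gives 3 winning moves.

3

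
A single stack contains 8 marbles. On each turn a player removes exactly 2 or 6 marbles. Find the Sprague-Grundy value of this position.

0

Compute g(0), g(1), … for moves {2, 6}:
k:     0  1  2  3  4  5  6  7  8
g(k):  0  0  1  1  0  0  1  1  0
So g(8) = 0.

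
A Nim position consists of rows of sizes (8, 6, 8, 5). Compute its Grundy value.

3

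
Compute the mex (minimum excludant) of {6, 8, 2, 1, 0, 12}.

The values 0, 1, 2 are all present; 3 is the first non-negative integer missing from the set.

3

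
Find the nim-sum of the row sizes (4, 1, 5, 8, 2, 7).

Bitwise XOR of the heap sizes:
  0100  (4)
  0001  (1)
  0101  (5)
  1000  (8)
  0010  (2)
  0111  (7)
  ----
  1101  (13)

13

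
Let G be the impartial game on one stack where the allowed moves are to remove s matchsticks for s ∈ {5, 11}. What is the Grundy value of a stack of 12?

Compute g(0), g(1), … for moves {5, 11}:
g(0) = mex{} = 0
g(1) = mex{} = 0
g(2) = mex{} = 0
g(3) = mex{} = 0
g(4) = mex{} = 0
g(5) = mex{0} = 1
g(6) = mex{0} = 1
g(7) = mex{0} = 1
g(8) = mex{0} = 1
g(9) = mex{0} = 1
g(10) = mex{1} = 0
g(11) = mex{0,1} = 2
g(12) = mex{0,1} = 2
So g(12) = 2.

2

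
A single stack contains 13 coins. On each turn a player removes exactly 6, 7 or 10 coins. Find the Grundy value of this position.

Build the Grundy sequence with g(k) = mex{g(k−s) : s ∈ {6, 7, 10}, s ≤ k}:
g(0) = mex{} = 0
g(1) = mex{} = 0
g(2) = mex{} = 0
g(3) = mex{} = 0
g(4) = mex{} = 0
g(5) = mex{} = 0
g(6) = mex{0} = 1
g(7) = mex{0} = 1
g(8) = mex{0} = 1
g(9) = mex{0} = 1
g(10) = mex{0} = 1
g(11) = mex{0} = 1
g(12) = mex{0,1} = 2
g(13) = mex{0,1} = 2
So g(13) = 2.

2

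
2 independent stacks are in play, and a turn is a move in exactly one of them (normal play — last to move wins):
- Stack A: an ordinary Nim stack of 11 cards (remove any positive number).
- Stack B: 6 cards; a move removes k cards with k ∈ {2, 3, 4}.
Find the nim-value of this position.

11

Stack A is a plain Nim stack of size 11, so its Grundy value is 11.
For stack B, compute g(0), g(1), … with moves {2, 3, 4}:
g(0) = mex{} = 0
g(1) = mex{} = 0
g(2) = mex{0} = 1
g(3) = mex{0} = 1
g(4) = mex{0,1} = 2
g(5) = mex{0,1} = 2
g(6) = mex{1,2} = 0
So g(6) = 0.
By the Sprague-Grundy theorem, the Grundy value of a sum of independent games is the XOR of the component values.
Combined value = 11 XOR 0 = 11.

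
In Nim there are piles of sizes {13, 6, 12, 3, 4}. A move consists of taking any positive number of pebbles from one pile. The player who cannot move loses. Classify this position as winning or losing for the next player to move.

Losing position

Compute the nim-sum pairwise:
13 XOR 6 = 11
11 XOR 12 = 7
7 XOR 3 = 4
4 XOR 4 = 0
The nim-sum is 0, so this is a P-position: the player to move is in a losing position under optimal play.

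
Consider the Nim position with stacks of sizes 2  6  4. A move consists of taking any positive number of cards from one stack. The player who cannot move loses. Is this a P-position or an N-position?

Bitwise XOR of the heap sizes:
  010  (2)
  110  (6)
  100  (4)
  ---
  000  (0)
The nim-sum is 0, so this is a P-position: the player to move is in a losing position under optimal play.

P-position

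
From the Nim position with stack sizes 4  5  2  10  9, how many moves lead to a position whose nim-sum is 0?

0

In binary:
  0100  (4)
  0101  (5)
  0010  (2)
  1010  (10)
  1001  (9)
  ----
  0000  (0)
The nim-sum is already 0, so every move leaves a nonzero nim-sum — there are no winning moves.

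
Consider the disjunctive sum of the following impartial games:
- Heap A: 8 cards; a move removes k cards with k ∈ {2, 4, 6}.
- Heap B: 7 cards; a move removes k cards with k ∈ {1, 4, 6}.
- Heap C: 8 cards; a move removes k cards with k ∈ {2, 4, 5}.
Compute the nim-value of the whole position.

0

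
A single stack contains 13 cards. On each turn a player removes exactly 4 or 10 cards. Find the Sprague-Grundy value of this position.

1

Grundy values for subtraction set {4, 10}:
k:     0  1  2  3  4  5  6  7  8  9 10 11 12 13
g(k):  0  0  0  0  1  1  1  1  0  0  2  2  1  1
So g(13) = 1.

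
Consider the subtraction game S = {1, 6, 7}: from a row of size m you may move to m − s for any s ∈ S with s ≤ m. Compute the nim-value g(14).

Grundy values for subtraction set {1, 6, 7}:
g(0) = mex{} = 0
g(1) = mex{0} = 1
g(2) = mex{1} = 0
g(3) = mex{0} = 1
g(4) = mex{1} = 0
g(5) = mex{0} = 1
g(6) = mex{0,1} = 2
g(7) = mex{0,1,2} = 3
g(8) = mex{0,1,3} = 2
g(9) = mex{0,1,2} = 3
g(10) = mex{0,1,3} = 2
g(11) = mex{0,1,2} = 3
g(12) = mex{1,2,3} = 0
g(13) = mex{0,2,3} = 1
g(14) = mex{1,2,3} = 0
So g(14) = 0.

0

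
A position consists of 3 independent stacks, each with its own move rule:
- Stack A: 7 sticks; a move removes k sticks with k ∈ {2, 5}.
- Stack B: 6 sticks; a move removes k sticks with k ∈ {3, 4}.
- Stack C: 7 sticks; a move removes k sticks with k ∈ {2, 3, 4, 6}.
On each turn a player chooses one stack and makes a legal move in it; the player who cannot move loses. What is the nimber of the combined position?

For stack A, compute g(0), g(1), … with moves {2, 5}:
g(0) = mex{} = 0
g(1) = mex{} = 0
g(2) = mex{0} = 1
g(3) = mex{0} = 1
g(4) = mex{1} = 0
g(5) = mex{0,1} = 2
g(6) = mex{0} = 1
g(7) = mex{1,2} = 0
So g(7) = 0.
Grundy values for stack B (subtraction set {3, 4}):
k:     0  1  2  3  4  5  6
g(k):  0  0  0  1  1  1  2
So g(6) = 2.
Build the Grundy sequence for stack C with g(k) = mex{g(k−s) : s ∈ {2, 3, 4, 6}, s ≤ k}:
g(0) = mex{} = 0
g(1) = mex{} = 0
g(2) = mex{0} = 1
g(3) = mex{0} = 1
g(4) = mex{0,1} = 2
g(5) = mex{0,1} = 2
g(6) = mex{0,1,2} = 3
g(7) = mex{0,1,2} = 3
So g(7) = 3.
The value of a disjunctive sum is the nim-sum of the parts.
Combined value = 0 ⊕ 2 ⊕ 3 = 1.

1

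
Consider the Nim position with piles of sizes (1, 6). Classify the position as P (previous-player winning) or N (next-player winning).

N-position

Compute the nim-sum pairwise:
1 XOR 6 = 7
The nim-sum is 7 ≠ 0, so this is an N-position: the player to move can win.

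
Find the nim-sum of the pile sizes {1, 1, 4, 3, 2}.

Nim-sum: 1 ^ 1 ^ 4 ^ 3 ^ 2 = 5.

5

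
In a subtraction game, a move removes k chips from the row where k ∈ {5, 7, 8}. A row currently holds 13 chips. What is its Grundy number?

0

Grundy values for subtraction set {5, 7, 8}:
g(0) = mex{} = 0
g(1) = mex{} = 0
g(2) = mex{} = 0
g(3) = mex{} = 0
g(4) = mex{} = 0
g(5) = mex{0} = 1
g(6) = mex{0} = 1
g(7) = mex{0} = 1
g(8) = mex{0} = 1
g(9) = mex{0} = 1
g(10) = mex{0,1} = 2
g(11) = mex{0,1} = 2
g(12) = mex{0,1} = 2
g(13) = mex{1} = 0
So g(13) = 0.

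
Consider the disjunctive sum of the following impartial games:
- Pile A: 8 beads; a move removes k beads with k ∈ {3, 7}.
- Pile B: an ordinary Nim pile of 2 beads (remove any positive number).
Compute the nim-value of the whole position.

Grundy values for pile A (subtraction set {3, 7}):
g(0) = mex{} = 0
g(1) = mex{} = 0
g(2) = mex{} = 0
g(3) = mex{0} = 1
g(4) = mex{0} = 1
g(5) = mex{0} = 1
g(6) = mex{1} = 0
g(7) = mex{0,1} = 2
g(8) = mex{0,1} = 2
So g(8) = 2.
Pile B is a plain Nim pile of size 2, so its Grundy value is 2.
The value of a disjunctive sum is the nim-sum of the parts.
Combined value = 2 XOR 2 = 0.

0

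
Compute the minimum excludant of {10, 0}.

1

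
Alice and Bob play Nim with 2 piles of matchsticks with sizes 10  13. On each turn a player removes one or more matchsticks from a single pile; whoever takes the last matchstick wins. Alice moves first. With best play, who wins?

Write each in binary and XOR column by column:
  1010  (10)
  1101  (13)
  ----
  0111  (7)
The nim-sum is 7 ≠ 0, so this is an N-position: the player to move can win; Alice has a winning move.

Alice wins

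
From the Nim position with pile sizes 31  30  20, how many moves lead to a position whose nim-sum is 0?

3

Compute the nim-sum pairwise:
31 XOR 30 = 1
1 XOR 20 = 21
The overall nim-sum is X = 21. A pile of size p has a winning move iff p XOR X < p (reduce it to p XOR X).
  31: 31 XOR 21 = 10 < 31 — winning move (to 10).
  30: 30 XOR 21 = 11 < 30 — winning move (to 11).
  20: 20 XOR 21 = 1 < 20 — winning move (to 1).
That gives 3 winning moves.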